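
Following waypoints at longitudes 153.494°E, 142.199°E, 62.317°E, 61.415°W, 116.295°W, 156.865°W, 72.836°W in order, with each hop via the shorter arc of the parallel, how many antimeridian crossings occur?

Leg 1: +153.494° → +142.199°, shortest Δλ = -11.295° (west) — does not cross 180°.
Leg 2: +142.199° → +62.317°, shortest Δλ = -79.882° (west) — does not cross 180°.
Leg 3: +62.317° → -61.415°, shortest Δλ = -123.732° (west) — does not cross 180°.
Leg 4: -61.415° → -116.295°, shortest Δλ = -54.88° (west) — does not cross 180°.
Leg 5: -116.295° → -156.865°, shortest Δλ = -40.57° (west) — does not cross 180°.
Leg 6: -156.865° → -72.836°, shortest Δλ = 84.029° (east) — does not cross 180°.
Total crossings: 0.

0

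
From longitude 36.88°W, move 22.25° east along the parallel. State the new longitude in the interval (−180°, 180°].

14.63°W

Start at -36.88°; shift +22.25° → -14.63°.
-14.63° already lies in (−180°, 180°].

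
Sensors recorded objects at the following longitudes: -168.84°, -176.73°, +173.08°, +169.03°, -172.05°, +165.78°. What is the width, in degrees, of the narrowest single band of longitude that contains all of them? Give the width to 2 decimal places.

25.38°

Sort the longitudes: -176.73°, -172.05°, -168.84°, +165.78°, +169.03°, +173.08°.
Eastward gaps between consecutive values (wrapping around): 4.68°, 3.21°, 334.62°, 3.25°, 4.05°, 10.19°.
Largest gap = 334.62° ⇒ minimal covering band is its complement: 360° − 334.62° = 25.38°.
Band runs from +165.78° eastward to -168.84°, crossing the antimeridian.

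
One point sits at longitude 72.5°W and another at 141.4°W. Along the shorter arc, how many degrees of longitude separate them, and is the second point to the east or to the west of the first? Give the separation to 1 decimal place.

Raw difference: -141.4 − -72.5 = -68.9°.
Normalise into (−180°, 180°]: -68.9° stays -68.9°.
Negative ⇒ the second point lies to the west; separation 68.9°.

68.9° west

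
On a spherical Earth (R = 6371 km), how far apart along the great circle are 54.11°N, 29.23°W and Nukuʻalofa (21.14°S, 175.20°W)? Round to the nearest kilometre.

Δλ = -175.20 − -29.23 = -145.97°.
Δφ = -21.14 − 54.11 = -75.25°.
a = sin²(Δφ/2) + cos φ₁ · cos φ₂ · sin²(Δλ/2) = 0.872658.
c = 2·atan2(√a, √(1−a)) = 2.41181 rad → d = 6371·c ≈ 15365.62 km.

15366 km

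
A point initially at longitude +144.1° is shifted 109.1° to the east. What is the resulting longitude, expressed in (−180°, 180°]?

Start at +144.1°; shift +109.1° → +253.2°.
+253.2° lies outside (−180°, 180°]; subtract 360° → -106.8°.

-106.8°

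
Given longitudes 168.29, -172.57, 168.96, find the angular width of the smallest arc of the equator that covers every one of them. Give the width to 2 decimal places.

Sort the longitudes: -172.57°, +168.29°, +168.96°.
Eastward gaps between consecutive values (wrapping around): 340.86°, 0.67°, 18.47°.
Largest gap = 340.86° ⇒ minimal covering band is its complement: 360° − 340.86° = 19.14°.
Band runs from +168.29° eastward to -172.57°, crossing the antimeridian.

19.14°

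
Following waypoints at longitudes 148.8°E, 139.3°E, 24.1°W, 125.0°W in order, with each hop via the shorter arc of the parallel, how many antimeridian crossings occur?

0

Leg 1: +148.8° → +139.3°, shortest Δλ = -9.5° (west) — does not cross 180°.
Leg 2: +139.3° → -24.1°, shortest Δλ = -163.4° (west) — does not cross 180°.
Leg 3: -24.1° → -125.0°, shortest Δλ = -100.9° (west) — does not cross 180°.
Total crossings: 0.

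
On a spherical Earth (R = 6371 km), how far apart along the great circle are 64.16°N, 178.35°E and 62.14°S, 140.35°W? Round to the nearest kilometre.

Δλ = -140.35 − 178.35 = -318.70°; wrapped into (−180°, 180°]: 41.30°.
Δφ = -62.14 − 64.16 = -126.30°.
a = sin²(Δφ/2) + cos φ₁ · cos φ₂ · sin²(Δλ/2) = 0.821338.
c = 2·atan2(√a, √(1−a)) = 2.26878 rad → d = 6371·c ≈ 14454.42 km.

14454 km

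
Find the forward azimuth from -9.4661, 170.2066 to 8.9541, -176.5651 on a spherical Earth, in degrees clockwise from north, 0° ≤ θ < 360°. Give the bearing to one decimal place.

Δλ = -176.5651 − 170.2066 = -346.7717°; wrapped into (−180°, 180°]: 13.2283°.
θ = atan2( sin Δλ · cos φ₂ , cos φ₁ · sin φ₂ − sin φ₁ · cos φ₂ · cos Δλ )
  = atan2(0.22604, 0.31167) = 35.952° → normalised to [0°, 360°): 35.952°.

36.0°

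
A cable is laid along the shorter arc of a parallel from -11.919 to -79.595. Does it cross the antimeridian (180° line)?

No

Signed shortest Δλ = ((-79.595 − -11.919 + 180) mod 360) − 180 = -67.676°.
Going west by 67.676° from -11.919° reaches -79.595° without touching 180°.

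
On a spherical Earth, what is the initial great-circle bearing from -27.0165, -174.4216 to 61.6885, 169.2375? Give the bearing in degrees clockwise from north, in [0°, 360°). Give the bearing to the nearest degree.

Δλ = 169.2375 − -174.4216 = 343.6591°; wrapped into (−180°, 180°]: -16.3409°.
θ = atan2( sin Δλ · cos φ₂ , cos φ₁ · sin φ₂ − sin φ₁ · cos φ₂ · cos Δλ )
  = atan2(-0.13344, 0.99104) = -7.668° → normalised to [0°, 360°): 352.332°.

352°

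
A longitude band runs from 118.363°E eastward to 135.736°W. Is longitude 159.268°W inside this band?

Yes

Band width going east from +118.363° to -135.736°: ((-135.736 − 118.363) mod 360) = 105.901°.
Offset of -159.268° east of the west edge: ((-159.268 − 118.363) mod 360) = 82.369°.
82.369° ≤ 105.901° ⇒ inside.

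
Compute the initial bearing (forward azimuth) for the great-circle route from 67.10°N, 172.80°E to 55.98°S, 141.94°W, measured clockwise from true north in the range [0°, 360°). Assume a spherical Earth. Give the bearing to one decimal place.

Δλ = -141.94 − 172.80 = -314.74°; wrapped into (−180°, 180°]: 45.26°.
θ = atan2( sin Δλ · cos φ₂ , cos φ₁ · sin φ₂ − sin φ₁ · cos φ₂ · cos Δλ )
  = atan2(0.39740, -0.68530) = 149.891° → normalised to [0°, 360°): 149.891°.

149.9°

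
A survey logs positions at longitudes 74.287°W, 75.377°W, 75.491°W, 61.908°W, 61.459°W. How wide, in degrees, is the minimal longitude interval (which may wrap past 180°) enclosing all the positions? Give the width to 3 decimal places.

14.032°

Sort the longitudes: -75.491°, -75.377°, -74.287°, -61.908°, -61.459°.
Eastward gaps between consecutive values (wrapping around): 0.114°, 1.090°, 12.379°, 0.449°, 345.968°.
Largest gap = 345.968° ⇒ minimal covering band is its complement: 360° − 345.968° = 14.032°.
Band runs from -75.491° eastward to -61.459°.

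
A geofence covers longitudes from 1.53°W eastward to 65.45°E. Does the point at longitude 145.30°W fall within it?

No

Band width going east from -1.53° to +65.45°: ((65.45 − -1.53) mod 360) = 66.98°.
Offset of -145.30° east of the west edge: ((-145.30 − -1.53) mod 360) = 216.23°.
216.23° > 66.98° ⇒ outside.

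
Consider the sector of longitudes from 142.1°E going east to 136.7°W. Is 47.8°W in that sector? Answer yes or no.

No

Band width going east from +142.1° to -136.7°: ((-136.7 − 142.1) mod 360) = 81.2°.
Offset of -47.8° east of the west edge: ((-47.8 − 142.1) mod 360) = 170.1°.
170.1° > 81.2° ⇒ outside.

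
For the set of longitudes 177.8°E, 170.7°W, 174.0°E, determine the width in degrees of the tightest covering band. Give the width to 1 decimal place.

15.3°

Sort the longitudes: -170.7°, +174.0°, +177.8°.
Eastward gaps between consecutive values (wrapping around): 344.7°, 3.8°, 11.5°.
Largest gap = 344.7° ⇒ minimal covering band is its complement: 360° − 344.7° = 15.3°.
Band runs from +174.0° eastward to -170.7°, crossing the antimeridian.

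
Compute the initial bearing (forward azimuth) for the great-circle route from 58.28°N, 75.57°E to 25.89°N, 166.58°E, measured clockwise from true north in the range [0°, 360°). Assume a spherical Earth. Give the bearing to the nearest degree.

Δλ = 166.58 − 75.57 = 91.01°.
θ = atan2( sin Δλ · cos φ₂ , cos φ₁ · sin φ₂ − sin φ₁ · cos φ₂ · cos Δλ )
  = atan2(0.89949, 0.24306) = 74.879° → normalised to [0°, 360°): 74.879°.

75°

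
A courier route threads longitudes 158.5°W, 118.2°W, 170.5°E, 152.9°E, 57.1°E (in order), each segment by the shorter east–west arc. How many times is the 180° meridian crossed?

1

Leg 1: -158.5° → -118.2°, shortest Δλ = 40.3° (east) — does not cross 180°.
Leg 2: -118.2° → +170.5°, shortest Δλ = -71.3° (west) — crosses 180°.
Leg 3: +170.5° → +152.9°, shortest Δλ = -17.6° (west) — does not cross 180°.
Leg 4: +152.9° → +57.1°, shortest Δλ = -95.8° (west) — does not cross 180°.
Total crossings: 1.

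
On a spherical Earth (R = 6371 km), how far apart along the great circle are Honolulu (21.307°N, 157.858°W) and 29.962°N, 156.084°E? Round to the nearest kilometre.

4685 km

Δλ = 156.084 − -157.858 = 313.942°; wrapped into (−180°, 180°]: -46.058°.
Δφ = 29.962 − 21.307 = 8.655°.
a = sin²(Δφ/2) + cos φ₁ · cos φ₂ · sin²(Δλ/2) = 0.129214.
c = 2·atan2(√a, √(1−a)) = 0.73539 rad → d = 6371·c ≈ 4685.15 km.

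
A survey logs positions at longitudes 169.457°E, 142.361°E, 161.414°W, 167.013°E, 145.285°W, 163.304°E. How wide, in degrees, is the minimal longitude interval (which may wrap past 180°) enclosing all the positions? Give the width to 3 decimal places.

Sort the longitudes: -161.414°, -145.285°, +142.361°, +163.304°, +167.013°, +169.457°.
Eastward gaps between consecutive values (wrapping around): 16.129°, 287.646°, 20.943°, 3.709°, 2.444°, 29.129°.
Largest gap = 287.646° ⇒ minimal covering band is its complement: 360° − 287.646° = 72.354°.
Band runs from +142.361° eastward to -145.285°, crossing the antimeridian.

72.354°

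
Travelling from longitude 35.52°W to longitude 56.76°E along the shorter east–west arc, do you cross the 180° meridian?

No

Signed shortest Δλ = ((56.76 − -35.52 + 180) mod 360) − 180 = 92.28°.
Going east by 92.28° from -35.52° reaches +56.76° without touching 180°.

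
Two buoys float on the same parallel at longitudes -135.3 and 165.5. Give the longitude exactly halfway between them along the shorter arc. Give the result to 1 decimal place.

Signed shortest Δλ from -135.3° to +165.5° is -59.2°.
Midpoint longitude = -135.3° + (-59.2°)/2 = -135.3° − 29.6° = -164.9°.
(The naïve average (-135.3 + +165.5)/2 = 15.1° is on the wrong side of the globe.)

-164.9°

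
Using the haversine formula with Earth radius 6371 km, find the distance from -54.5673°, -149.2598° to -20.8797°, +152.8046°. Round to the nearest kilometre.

6082 km

Δλ = 152.8046 − -149.2598 = 302.0644°; wrapped into (−180°, 180°]: -57.9356°.
Δφ = -20.8797 − -54.5673 = 33.6876°.
a = sin²(Δφ/2) + cos φ₁ · cos φ₂ · sin²(Δλ/2) = 0.211020.
c = 2·atan2(√a, √(1−a)) = 0.95457 rad → d = 6371·c ≈ 6081.57 km.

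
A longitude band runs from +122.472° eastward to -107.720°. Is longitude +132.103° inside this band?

Band width going east from +122.472° to -107.720°: ((-107.720 − 122.472) mod 360) = 129.808°.
Offset of +132.103° east of the west edge: ((132.103 − 122.472) mod 360) = 9.631°.
9.631° ≤ 129.808° ⇒ inside.

Yes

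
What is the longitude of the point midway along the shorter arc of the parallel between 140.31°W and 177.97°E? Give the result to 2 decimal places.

161.17°W

Signed shortest Δλ from -140.31° to +177.97° is -41.72°.
Midpoint longitude = -140.31° + (-41.72°)/2 = -140.31° − 20.86° = -161.17°.
(The naïve average (-140.31 + +177.97)/2 = 18.83° is on the wrong side of the globe.)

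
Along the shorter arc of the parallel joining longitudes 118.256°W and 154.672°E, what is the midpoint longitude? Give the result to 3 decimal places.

161.792°W

Signed shortest Δλ from -118.256° to +154.672° is -87.072°.
Midpoint longitude = -118.256° + (-87.072°)/2 = -118.256° − 43.536° = -161.792°.
(The naïve average (-118.256 + +154.672)/2 = 18.208° is on the wrong side of the globe.)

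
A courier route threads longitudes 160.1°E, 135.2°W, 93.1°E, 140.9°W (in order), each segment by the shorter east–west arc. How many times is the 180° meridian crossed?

Leg 1: +160.1° → -135.2°, shortest Δλ = 64.7° (east) — crosses 180°.
Leg 2: -135.2° → +93.1°, shortest Δλ = -131.7° (west) — crosses 180°.
Leg 3: +93.1° → -140.9°, shortest Δλ = 126.0° (east) — crosses 180°.
Total crossings: 3.

3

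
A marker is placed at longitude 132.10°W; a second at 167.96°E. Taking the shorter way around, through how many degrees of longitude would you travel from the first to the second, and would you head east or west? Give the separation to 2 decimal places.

Raw difference: 167.96 − -132.10 = 300.06°.
Normalise into (−180°, 180°]: 300.06° − 360° = -59.94°.
Negative ⇒ the second point lies to the west; separation 59.94°.

59.94° west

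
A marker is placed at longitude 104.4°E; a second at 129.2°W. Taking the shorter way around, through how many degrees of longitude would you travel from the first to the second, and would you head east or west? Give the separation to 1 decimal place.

Raw difference: -129.2 − 104.4 = -233.6°.
Normalise into (−180°, 180°]: -233.6° + 360° = 126.4°.
Positive ⇒ the second point lies to the east; separation 126.4°.

126.4° east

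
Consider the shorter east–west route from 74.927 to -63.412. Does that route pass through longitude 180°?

Signed shortest Δλ = ((-63.412 − 74.927 + 180) mod 360) − 180 = -138.339°.
Going west by 138.339° from +74.927° reaches -63.412° without touching 180°.

No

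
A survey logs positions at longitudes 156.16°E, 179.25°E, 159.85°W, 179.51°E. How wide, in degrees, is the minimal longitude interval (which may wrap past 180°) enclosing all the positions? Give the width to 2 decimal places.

Sort the longitudes: -159.85°, +156.16°, +179.25°, +179.51°.
Eastward gaps between consecutive values (wrapping around): 316.01°, 23.09°, 0.26°, 20.64°.
Largest gap = 316.01° ⇒ minimal covering band is its complement: 360° − 316.01° = 43.99°.
Band runs from +156.16° eastward to -159.85°, crossing the antimeridian.

43.99°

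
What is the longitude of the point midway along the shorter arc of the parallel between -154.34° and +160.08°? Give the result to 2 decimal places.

-177.13°

Signed shortest Δλ from -154.34° to +160.08° is -45.58°.
Midpoint longitude = -154.34° + (-45.58°)/2 = -154.34° − 22.79° = -177.13°.
(The naïve average (-154.34 + +160.08)/2 = 2.87° is on the wrong side of the globe.)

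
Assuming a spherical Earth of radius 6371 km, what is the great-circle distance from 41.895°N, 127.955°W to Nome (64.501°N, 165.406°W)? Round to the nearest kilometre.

Δλ = -165.406 − -127.955 = -37.451°.
Δφ = 64.501 − 41.895 = 22.606°.
a = sin²(Δφ/2) + cos φ₁ · cos φ₂ · sin²(Δλ/2) = 0.071441.
c = 2·atan2(√a, √(1−a)) = 0.54115 rad → d = 6371·c ≈ 3447.66 km.

3448 km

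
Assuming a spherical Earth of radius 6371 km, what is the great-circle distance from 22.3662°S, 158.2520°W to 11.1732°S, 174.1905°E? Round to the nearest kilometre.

3179 km

Δλ = 174.1905 − -158.2520 = 332.4425°; wrapped into (−180°, 180°]: -27.5575°.
Δφ = -11.1732 − -22.3662 = 11.1930°.
a = sin²(Δφ/2) + cos φ₁ · cos φ₂ · sin²(Δλ/2) = 0.060975.
c = 2·atan2(√a, √(1−a)) = 0.49903 rad → d = 6371·c ≈ 3179.29 km.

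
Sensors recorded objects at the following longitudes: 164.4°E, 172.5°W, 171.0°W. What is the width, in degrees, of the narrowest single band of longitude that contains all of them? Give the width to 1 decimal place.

Sort the longitudes: -172.5°, -171.0°, +164.4°.
Eastward gaps between consecutive values (wrapping around): 1.5°, 335.4°, 23.1°.
Largest gap = 335.4° ⇒ minimal covering band is its complement: 360° − 335.4° = 24.6°.
Band runs from +164.4° eastward to -171.0°, crossing the antimeridian.

24.6°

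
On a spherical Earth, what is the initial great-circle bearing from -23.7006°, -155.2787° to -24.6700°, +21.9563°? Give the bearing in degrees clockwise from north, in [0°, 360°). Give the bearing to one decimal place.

Δλ = 21.9563 − -155.2787 = 177.2350°.
θ = atan2( sin Δλ · cos φ₂ , cos φ₁ · sin φ₂ − sin φ₁ · cos φ₂ · cos Δλ )
  = atan2(0.04384, -0.74703) = 176.642° → normalised to [0°, 360°): 176.642°.

176.6°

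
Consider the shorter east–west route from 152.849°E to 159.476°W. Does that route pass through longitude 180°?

Naïve |-159.476 − 152.849| = 312.325° > 180°, so the shorter arc goes the other way round — across 180°.
Signed shortest Δλ = ((-159.476 − 152.849 + 180) mod 360) − 180 = 47.675°.
Going east by 47.675° from +152.849° passes through 180° before reaching -159.476°.

Yes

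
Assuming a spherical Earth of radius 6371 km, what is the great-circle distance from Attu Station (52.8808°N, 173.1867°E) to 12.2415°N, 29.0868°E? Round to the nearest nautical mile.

Δλ = 29.0868 − 173.1867 = -144.0999°.
Δφ = 12.2415 − 52.8808 = -40.6393°.
a = sin²(Δφ/2) + cos φ₁ · cos φ₂ · sin²(Δλ/2) = 0.654327.
c = 2·atan2(√a, √(1−a)) = 1.88457 rad → d = 6371·c ≈ 12006.62 km ≈ 6483.05 nmi.

6483 nmi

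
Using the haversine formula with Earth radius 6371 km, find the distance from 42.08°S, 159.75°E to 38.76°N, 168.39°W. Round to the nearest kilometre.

9548 km

Δλ = -168.39 − 159.75 = -328.14°; wrapped into (−180°, 180°]: 31.86°.
Δφ = 38.76 − -42.08 = 80.84°.
a = sin²(Δφ/2) + cos φ₁ · cos φ₂ · sin²(Δλ/2) = 0.464002.
c = 2·atan2(√a, √(1−a)) = 1.49874 rad → d = 6371·c ≈ 9548.46 km.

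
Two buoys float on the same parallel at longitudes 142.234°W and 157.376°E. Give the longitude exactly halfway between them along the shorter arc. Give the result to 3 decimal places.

Signed shortest Δλ from -142.234° to +157.376° is -60.390°.
Midpoint longitude = -142.234° + (-60.390°)/2 = -142.234° − 30.195° = -172.429°.
(The naïve average (-142.234 + +157.376)/2 = 7.571° is on the wrong side of the globe.)

172.429°W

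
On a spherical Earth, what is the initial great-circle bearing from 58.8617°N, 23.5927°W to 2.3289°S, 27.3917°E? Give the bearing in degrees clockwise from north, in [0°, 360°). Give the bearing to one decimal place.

125.8°

Δλ = 27.3917 − -23.5927 = 50.9844°.
θ = atan2( sin Δλ · cos φ₂ , cos φ₁ · sin φ₂ − sin φ₁ · cos φ₂ · cos Δλ )
  = atan2(0.77633, -0.55940) = 125.775° → normalised to [0°, 360°): 125.775°.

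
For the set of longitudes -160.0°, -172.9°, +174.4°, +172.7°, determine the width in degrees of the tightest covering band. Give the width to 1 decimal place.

27.3°

Sort the longitudes: -172.9°, -160.0°, +172.7°, +174.4°.
Eastward gaps between consecutive values (wrapping around): 12.9°, 332.7°, 1.7°, 12.7°.
Largest gap = 332.7° ⇒ minimal covering band is its complement: 360° − 332.7° = 27.3°.
Band runs from +172.7° eastward to -160.0°, crossing the antimeridian.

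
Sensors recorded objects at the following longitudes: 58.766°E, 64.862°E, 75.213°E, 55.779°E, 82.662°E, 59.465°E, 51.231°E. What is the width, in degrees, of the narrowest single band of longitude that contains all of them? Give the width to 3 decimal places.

31.431°

Sort the longitudes: +51.231°, +55.779°, +58.766°, +59.465°, +64.862°, +75.213°, +82.662°.
Eastward gaps between consecutive values (wrapping around): 4.548°, 2.987°, 0.699°, 5.397°, 10.351°, 7.449°, 328.569°.
Largest gap = 328.569° ⇒ minimal covering band is its complement: 360° − 328.569° = 31.431°.
Band runs from +51.231° eastward to +82.662°.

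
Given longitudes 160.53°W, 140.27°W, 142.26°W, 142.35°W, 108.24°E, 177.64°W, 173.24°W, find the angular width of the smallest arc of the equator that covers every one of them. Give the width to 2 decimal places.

111.49°

Sort the longitudes: -177.64°, -173.24°, -160.53°, -142.35°, -142.26°, -140.27°, +108.24°.
Eastward gaps between consecutive values (wrapping around): 4.40°, 12.71°, 18.18°, 0.09°, 1.99°, 248.51°, 74.12°.
Largest gap = 248.51° ⇒ minimal covering band is its complement: 360° − 248.51° = 111.49°.
Band runs from +108.24° eastward to -140.27°, crossing the antimeridian.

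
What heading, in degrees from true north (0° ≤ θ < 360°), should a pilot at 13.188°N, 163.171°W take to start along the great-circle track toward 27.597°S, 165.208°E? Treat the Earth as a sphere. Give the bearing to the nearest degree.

217°

Δλ = 165.208 − -163.171 = 328.379°; wrapped into (−180°, 180°]: -31.621°.
θ = atan2( sin Δλ · cos φ₂ , cos φ₁ · sin φ₂ − sin φ₁ · cos φ₂ · cos Δλ )
  = atan2(-0.46465, -0.62320) = -143.293° → normalised to [0°, 360°): 216.707°.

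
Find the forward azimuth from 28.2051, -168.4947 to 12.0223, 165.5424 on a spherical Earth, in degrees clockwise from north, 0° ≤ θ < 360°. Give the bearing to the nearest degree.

242°

Δλ = 165.5424 − -168.4947 = 334.0371°; wrapped into (−180°, 180°]: -25.9629°.
θ = atan2( sin Δλ · cos φ₂ , cos φ₁ · sin φ₂ − sin φ₁ · cos φ₂ · cos Δλ )
  = atan2(-0.42819, -0.23205) = -118.455° → normalised to [0°, 360°): 241.545°.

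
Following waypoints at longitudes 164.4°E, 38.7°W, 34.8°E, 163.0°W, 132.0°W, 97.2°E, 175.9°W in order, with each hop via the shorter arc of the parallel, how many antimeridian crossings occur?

4

Leg 1: +164.4° → -38.7°, shortest Δλ = 156.9° (east) — crosses 180°.
Leg 2: -38.7° → +34.8°, shortest Δλ = 73.5° (east) — does not cross 180°.
Leg 3: +34.8° → -163.0°, shortest Δλ = 162.2° (east) — crosses 180°.
Leg 4: -163.0° → -132.0°, shortest Δλ = 31.0° (east) — does not cross 180°.
Leg 5: -132.0° → +97.2°, shortest Δλ = -130.8° (west) — crosses 180°.
Leg 6: +97.2° → -175.9°, shortest Δλ = 86.9° (east) — crosses 180°.
Total crossings: 4.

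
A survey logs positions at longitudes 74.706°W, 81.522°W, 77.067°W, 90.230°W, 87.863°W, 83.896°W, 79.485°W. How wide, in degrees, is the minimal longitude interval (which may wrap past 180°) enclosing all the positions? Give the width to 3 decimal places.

15.524°

Sort the longitudes: -90.230°, -87.863°, -83.896°, -81.522°, -79.485°, -77.067°, -74.706°.
Eastward gaps between consecutive values (wrapping around): 2.367°, 3.967°, 2.374°, 2.037°, 2.418°, 2.361°, 344.476°.
Largest gap = 344.476° ⇒ minimal covering band is its complement: 360° − 344.476° = 15.524°.
Band runs from -90.230° eastward to -74.706°.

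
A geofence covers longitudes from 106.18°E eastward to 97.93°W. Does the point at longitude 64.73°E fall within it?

No

Band width going east from +106.18° to -97.93°: ((-97.93 − 106.18) mod 360) = 155.89°.
Offset of +64.73° east of the west edge: ((64.73 − 106.18) mod 360) = 318.55°.
318.55° > 155.89° ⇒ outside.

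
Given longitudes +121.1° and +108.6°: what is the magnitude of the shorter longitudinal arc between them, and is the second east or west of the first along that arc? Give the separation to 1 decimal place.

12.5° west

Raw difference: 108.6 − 121.1 = -12.5°.
Normalise into (−180°, 180°]: -12.5° stays -12.5°.
Negative ⇒ the second point lies to the west; separation 12.5°.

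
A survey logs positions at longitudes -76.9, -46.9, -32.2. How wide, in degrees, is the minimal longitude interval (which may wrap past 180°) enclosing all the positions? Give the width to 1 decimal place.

Sort the longitudes: -76.9°, -46.9°, -32.2°.
Eastward gaps between consecutive values (wrapping around): 30.0°, 14.7°, 315.3°.
Largest gap = 315.3° ⇒ minimal covering band is its complement: 360° − 315.3° = 44.7°.
Band runs from -76.9° eastward to -32.2°.

44.7°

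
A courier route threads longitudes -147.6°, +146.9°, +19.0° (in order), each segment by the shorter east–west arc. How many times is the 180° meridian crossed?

1

Leg 1: -147.6° → +146.9°, shortest Δλ = -65.5° (west) — crosses 180°.
Leg 2: +146.9° → +19.0°, shortest Δλ = -127.9° (west) — does not cross 180°.
Total crossings: 1.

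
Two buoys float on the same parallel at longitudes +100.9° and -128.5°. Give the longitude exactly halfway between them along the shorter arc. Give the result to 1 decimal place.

Signed shortest Δλ from +100.9° to -128.5° is +130.6°.
Midpoint longitude = +100.9° + (+130.6°)/2 = +100.9° + 65.3° = +166.2°.
(The naïve average (+100.9 + -128.5)/2 = -13.8° is on the wrong side of the globe.)

+166.2°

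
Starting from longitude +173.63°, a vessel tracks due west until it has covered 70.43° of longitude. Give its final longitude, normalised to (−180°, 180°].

+103.20°

Start at +173.63°; shift −70.43° → +103.20°.
+103.20° already lies in (−180°, 180°].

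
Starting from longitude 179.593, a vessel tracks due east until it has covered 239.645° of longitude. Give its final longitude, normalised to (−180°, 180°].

+59.238°

Start at +179.593°; shift +239.645° → +419.238°.
+419.238° lies outside (−180°, 180°]; subtract 360° → +59.238°.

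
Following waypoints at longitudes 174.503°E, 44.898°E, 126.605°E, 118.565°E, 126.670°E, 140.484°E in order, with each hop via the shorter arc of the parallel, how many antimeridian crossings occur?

0

Leg 1: +174.503° → +44.898°, shortest Δλ = -129.605° (west) — does not cross 180°.
Leg 2: +44.898° → +126.605°, shortest Δλ = 81.707° (east) — does not cross 180°.
Leg 3: +126.605° → +118.565°, shortest Δλ = -8.04° (west) — does not cross 180°.
Leg 4: +118.565° → +126.670°, shortest Δλ = 8.105° (east) — does not cross 180°.
Leg 5: +126.670° → +140.484°, shortest Δλ = 13.814° (east) — does not cross 180°.
Total crossings: 0.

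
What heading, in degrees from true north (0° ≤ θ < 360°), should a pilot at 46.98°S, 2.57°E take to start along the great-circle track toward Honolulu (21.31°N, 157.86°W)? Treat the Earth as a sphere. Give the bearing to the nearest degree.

Δλ = -157.86 − 2.57 = -160.43°.
θ = atan2( sin Δλ · cos φ₂ , cos φ₁ · sin φ₂ − sin φ₁ · cos φ₂ · cos Δλ )
  = atan2(-0.31206, -0.39384) = -141.609° → normalised to [0°, 360°): 218.391°.

218°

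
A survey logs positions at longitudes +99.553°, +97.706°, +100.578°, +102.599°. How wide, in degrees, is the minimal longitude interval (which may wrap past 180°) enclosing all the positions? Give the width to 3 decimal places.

Sort the longitudes: +97.706°, +99.553°, +100.578°, +102.599°.
Eastward gaps between consecutive values (wrapping around): 1.847°, 1.025°, 2.021°, 355.107°.
Largest gap = 355.107° ⇒ minimal covering band is its complement: 360° − 355.107° = 4.893°.
Band runs from +97.706° eastward to +102.599°.

4.893°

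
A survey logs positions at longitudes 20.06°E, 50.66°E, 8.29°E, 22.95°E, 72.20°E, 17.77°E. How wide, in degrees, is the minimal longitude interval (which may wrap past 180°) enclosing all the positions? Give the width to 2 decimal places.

63.91°

Sort the longitudes: +8.29°, +17.77°, +20.06°, +22.95°, +50.66°, +72.20°.
Eastward gaps between consecutive values (wrapping around): 9.48°, 2.29°, 2.89°, 27.71°, 21.54°, 296.09°.
Largest gap = 296.09° ⇒ minimal covering band is its complement: 360° − 296.09° = 63.91°.
Band runs from +8.29° eastward to +72.20°.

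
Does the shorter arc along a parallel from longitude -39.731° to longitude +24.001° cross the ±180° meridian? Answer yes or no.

No

Signed shortest Δλ = ((24.001 − -39.731 + 180) mod 360) − 180 = 63.732°.
Going east by 63.732° from -39.731° reaches +24.001° without touching 180°.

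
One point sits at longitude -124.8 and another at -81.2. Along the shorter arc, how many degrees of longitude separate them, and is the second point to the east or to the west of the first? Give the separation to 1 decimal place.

Raw difference: -81.2 − -124.8 = 43.6°.
Normalise into (−180°, 180°]: 43.6° stays 43.6°.
Positive ⇒ the second point lies to the east; separation 43.6°.

43.6° east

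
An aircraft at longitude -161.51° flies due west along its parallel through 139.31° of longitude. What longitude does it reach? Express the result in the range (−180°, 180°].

Start at -161.51°; shift −139.31° → -300.82°.
-300.82° lies outside (−180°, 180°]; add 360° → +59.18°.

+59.18°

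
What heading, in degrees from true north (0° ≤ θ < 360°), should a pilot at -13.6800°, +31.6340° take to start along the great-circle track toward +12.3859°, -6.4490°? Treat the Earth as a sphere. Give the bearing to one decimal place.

Δλ = -6.4490 − 31.6340 = -38.0830°.
θ = atan2( sin Δλ · cos φ₂ , cos φ₁ · sin φ₂ − sin φ₁ · cos φ₂ · cos Δλ )
  = atan2(-0.60245, 0.39023) = -57.067° → normalised to [0°, 360°): 302.933°.

302.9°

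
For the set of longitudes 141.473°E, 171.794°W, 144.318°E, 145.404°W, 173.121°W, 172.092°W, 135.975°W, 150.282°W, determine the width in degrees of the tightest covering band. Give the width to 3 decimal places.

82.552°

Sort the longitudes: -173.121°, -172.092°, -171.794°, -150.282°, -145.404°, -135.975°, +141.473°, +144.318°.
Eastward gaps between consecutive values (wrapping around): 1.029°, 0.298°, 21.512°, 4.878°, 9.429°, 277.448°, 2.845°, 42.561°.
Largest gap = 277.448° ⇒ minimal covering band is its complement: 360° − 277.448° = 82.552°.
Band runs from +141.473° eastward to -135.975°, crossing the antimeridian.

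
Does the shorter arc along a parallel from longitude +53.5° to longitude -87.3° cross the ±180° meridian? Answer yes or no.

Signed shortest Δλ = ((-87.3 − 53.5 + 180) mod 360) − 180 = -140.8°.
Going west by 140.8° from +53.5° reaches -87.3° without touching 180°.

No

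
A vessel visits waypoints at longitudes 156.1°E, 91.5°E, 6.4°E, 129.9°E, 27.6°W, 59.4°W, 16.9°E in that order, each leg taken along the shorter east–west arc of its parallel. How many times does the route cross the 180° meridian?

Leg 1: +156.1° → +91.5°, shortest Δλ = -64.6° (west) — does not cross 180°.
Leg 2: +91.5° → +6.4°, shortest Δλ = -85.1° (west) — does not cross 180°.
Leg 3: +6.4° → +129.9°, shortest Δλ = 123.5° (east) — does not cross 180°.
Leg 4: +129.9° → -27.6°, shortest Δλ = -157.5° (west) — does not cross 180°.
Leg 5: -27.6° → -59.4°, shortest Δλ = -31.8° (west) — does not cross 180°.
Leg 6: -59.4° → +16.9°, shortest Δλ = 76.3° (east) — does not cross 180°.
Total crossings: 0.

0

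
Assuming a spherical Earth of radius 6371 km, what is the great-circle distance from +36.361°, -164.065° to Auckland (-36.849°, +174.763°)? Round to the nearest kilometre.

8428 km

Δλ = 174.763 − -164.065 = 338.828°; wrapped into (−180°, 180°]: -21.172°.
Δφ = -36.849 − 36.361 = -73.210°.
a = sin²(Δφ/2) + cos φ₁ · cos φ₂ · sin²(Δλ/2) = 0.377316.
c = 2·atan2(√a, √(1−a)) = 1.32290 rad → d = 6371·c ≈ 8428.18 km.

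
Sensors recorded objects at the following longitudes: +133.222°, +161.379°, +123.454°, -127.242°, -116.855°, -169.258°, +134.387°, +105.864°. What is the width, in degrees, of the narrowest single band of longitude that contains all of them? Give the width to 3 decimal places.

137.281°

Sort the longitudes: -169.258°, -127.242°, -116.855°, +105.864°, +123.454°, +133.222°, +134.387°, +161.379°.
Eastward gaps between consecutive values (wrapping around): 42.016°, 10.387°, 222.719°, 17.590°, 9.768°, 1.165°, 26.992°, 29.363°.
Largest gap = 222.719° ⇒ minimal covering band is its complement: 360° − 222.719° = 137.281°.
Band runs from +105.864° eastward to -116.855°, crossing the antimeridian.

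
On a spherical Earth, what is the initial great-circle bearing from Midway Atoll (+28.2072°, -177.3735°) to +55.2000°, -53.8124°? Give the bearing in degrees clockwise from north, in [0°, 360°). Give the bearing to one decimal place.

Δλ = -53.8124 − -177.3735 = 123.5611°.
θ = atan2( sin Δλ · cos φ₂ , cos φ₁ · sin φ₂ − sin φ₁ · cos φ₂ · cos Δλ )
  = atan2(0.47557, 0.87276) = 28.586° → normalised to [0°, 360°): 28.586°.

28.6°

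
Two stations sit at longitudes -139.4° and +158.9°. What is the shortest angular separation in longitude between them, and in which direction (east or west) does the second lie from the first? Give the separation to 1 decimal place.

Raw difference: 158.9 − -139.4 = 298.3°.
Normalise into (−180°, 180°]: 298.3° − 360° = -61.7°.
Negative ⇒ the second point lies to the west; separation 61.7°.

61.7° west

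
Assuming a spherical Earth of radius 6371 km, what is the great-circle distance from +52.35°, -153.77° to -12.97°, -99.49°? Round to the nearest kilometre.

8920 km

Δλ = -99.49 − -153.77 = 54.28°.
Δφ = -12.97 − 52.35 = -65.32°.
a = sin²(Δφ/2) + cos φ₁ · cos φ₂ · sin²(Δλ/2) = 0.415090.
c = 2·atan2(√a, √(1−a)) = 1.40015 rad → d = 6371·c ≈ 8920.35 km.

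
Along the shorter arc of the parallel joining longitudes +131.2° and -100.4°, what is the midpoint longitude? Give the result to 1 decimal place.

-164.6°

Signed shortest Δλ from +131.2° to -100.4° is +128.4°.
Midpoint longitude = +131.2° + (+128.4°)/2 = +131.2° + 64.2° = +195.4°.
Normalise into (−180°, 180°]: -164.6°.
(The naïve average (+131.2 + -100.4)/2 = 15.4° is on the wrong side of the globe.)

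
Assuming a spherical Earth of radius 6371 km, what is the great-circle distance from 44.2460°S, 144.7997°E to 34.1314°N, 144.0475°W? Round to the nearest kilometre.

11290 km

Δλ = -144.0475 − 144.7997 = -288.8472°; wrapped into (−180°, 180°]: 71.1528°.
Δφ = 34.1314 − -44.2460 = 78.3774°.
a = sin²(Δφ/2) + cos φ₁ · cos φ₂ · sin²(Δλ/2) = 0.599972.
c = 2·atan2(√a, √(1−a)) = 1.77210 rad → d = 6371·c ≈ 11290.03 km.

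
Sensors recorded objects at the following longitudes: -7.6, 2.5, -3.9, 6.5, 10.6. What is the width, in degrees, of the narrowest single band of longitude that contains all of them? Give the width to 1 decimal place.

18.2°

Sort the longitudes: -7.6°, -3.9°, +2.5°, +6.5°, +10.6°.
Eastward gaps between consecutive values (wrapping around): 3.7°, 6.4°, 4.0°, 4.1°, 341.8°.
Largest gap = 341.8° ⇒ minimal covering band is its complement: 360° − 341.8° = 18.2°.
Band runs from -7.6° eastward to +10.6°.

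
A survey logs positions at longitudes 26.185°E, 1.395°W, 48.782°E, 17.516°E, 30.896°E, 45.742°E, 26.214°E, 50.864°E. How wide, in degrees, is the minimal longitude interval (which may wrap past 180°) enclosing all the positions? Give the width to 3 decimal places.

Sort the longitudes: -1.395°, +17.516°, +26.185°, +26.214°, +30.896°, +45.742°, +48.782°, +50.864°.
Eastward gaps between consecutive values (wrapping around): 18.911°, 8.669°, 0.029°, 4.682°, 14.846°, 3.040°, 2.082°, 307.741°.
Largest gap = 307.741° ⇒ minimal covering band is its complement: 360° − 307.741° = 52.259°.
Band runs from -1.395° eastward to +50.864°.

52.259°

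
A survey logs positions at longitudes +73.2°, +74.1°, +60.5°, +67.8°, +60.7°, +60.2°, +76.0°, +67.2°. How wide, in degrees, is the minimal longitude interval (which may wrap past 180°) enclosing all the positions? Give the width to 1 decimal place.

Sort the longitudes: +60.2°, +60.5°, +60.7°, +67.2°, +67.8°, +73.2°, +74.1°, +76.0°.
Eastward gaps between consecutive values (wrapping around): 0.3°, 0.2°, 6.5°, 0.6°, 5.4°, 0.9°, 1.9°, 344.2°.
Largest gap = 344.2° ⇒ minimal covering band is its complement: 360° − 344.2° = 15.8°.
Band runs from +60.2° eastward to +76.0°.

15.8°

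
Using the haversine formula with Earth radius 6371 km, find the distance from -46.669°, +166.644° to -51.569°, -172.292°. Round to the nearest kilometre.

1620 km

Δλ = -172.292 − 166.644 = -338.936°; wrapped into (−180°, 180°]: 21.064°.
Δφ = -51.569 − -46.669 = -4.900°.
a = sin²(Δφ/2) + cos φ₁ · cos φ₂ · sin²(Δλ/2) = 0.016078.
c = 2·atan2(√a, √(1−a)) = 0.25428 rad → d = 6371·c ≈ 1620.03 km.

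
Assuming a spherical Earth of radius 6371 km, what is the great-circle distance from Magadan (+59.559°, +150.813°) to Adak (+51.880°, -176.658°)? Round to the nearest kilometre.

Δλ = -176.658 − 150.813 = -327.471°; wrapped into (−180°, 180°]: 32.529°.
Δφ = 51.880 − 59.559 = -7.679°.
a = sin²(Δφ/2) + cos φ₁ · cos φ₂ · sin²(Δλ/2) = 0.029017.
c = 2·atan2(√a, √(1−a)) = 0.34236 rad → d = 6371·c ≈ 2181.15 km.

2181 km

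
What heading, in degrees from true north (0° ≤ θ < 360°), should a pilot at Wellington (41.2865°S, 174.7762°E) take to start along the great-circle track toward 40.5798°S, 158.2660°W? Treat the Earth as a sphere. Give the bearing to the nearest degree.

97°

Δλ = -158.2660 − 174.7762 = -333.0422°; wrapped into (−180°, 180°]: 26.9578°.
θ = atan2( sin Δλ · cos φ₂ , cos φ₁ · sin φ₂ − sin φ₁ · cos φ₂ · cos Δλ )
  = atan2(0.34431, -0.04212) = 96.974° → normalised to [0°, 360°): 96.974°.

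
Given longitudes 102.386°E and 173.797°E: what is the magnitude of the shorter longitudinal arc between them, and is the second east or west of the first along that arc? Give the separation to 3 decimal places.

Raw difference: 173.797 − 102.386 = 71.411°.
Normalise into (−180°, 180°]: 71.411° stays 71.411°.
Positive ⇒ the second point lies to the east; separation 71.411°.

71.411° east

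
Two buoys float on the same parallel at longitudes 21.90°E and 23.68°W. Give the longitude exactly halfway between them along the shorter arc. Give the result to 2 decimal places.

0.89°W

Signed shortest Δλ from +21.90° to -23.68° is -45.58°.
Midpoint longitude = +21.90° + (-45.58°)/2 = +21.90° − 22.79° = -0.89°.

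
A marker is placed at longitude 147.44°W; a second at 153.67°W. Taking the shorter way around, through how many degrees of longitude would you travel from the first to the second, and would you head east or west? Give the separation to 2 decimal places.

6.23° west

Raw difference: -153.67 − -147.44 = -6.23°.
Normalise into (−180°, 180°]: -6.23° stays -6.23°.
Negative ⇒ the second point lies to the west; separation 6.23°.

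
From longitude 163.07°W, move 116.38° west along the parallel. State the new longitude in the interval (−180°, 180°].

80.55°E

Start at -163.07°; shift −116.38° → -279.45°.
-279.45° lies outside (−180°, 180°]; add 360° → +80.55°.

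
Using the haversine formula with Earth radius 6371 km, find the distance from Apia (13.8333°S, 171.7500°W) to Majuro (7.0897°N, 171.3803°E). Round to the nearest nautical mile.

1609 nmi

Δλ = 171.3803 − -171.7500 = 343.1303°; wrapped into (−180°, 180°]: -16.8697°.
Δφ = 7.0897 − -13.8333 = 20.9230°.
a = sin²(Δφ/2) + cos φ₁ · cos φ₂ · sin²(Δλ/2) = 0.053702.
c = 2·atan2(√a, √(1−a)) = 0.46773 rad → d = 6371·c ≈ 2979.88 km ≈ 1609.01 nmi.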